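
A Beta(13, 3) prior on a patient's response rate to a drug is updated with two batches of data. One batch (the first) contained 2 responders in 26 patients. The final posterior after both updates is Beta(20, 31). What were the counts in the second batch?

Sequential conjugate updates are equivalent to a single update on the pooled data, so total successes = posterior α − prior α and total failures = posterior β − prior β.
Total across both batches: 20−13=7 responders, 31−3=28 non-responders.
Subtract the first batch: 7−2=5 responders and 28−24=4 non-responders.

5 responders and 4 non-responders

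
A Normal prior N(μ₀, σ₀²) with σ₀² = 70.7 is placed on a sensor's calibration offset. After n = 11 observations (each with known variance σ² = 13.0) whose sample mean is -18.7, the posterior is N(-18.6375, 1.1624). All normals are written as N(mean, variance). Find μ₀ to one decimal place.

With known observation variance, the Normal–Normal posterior has precision τ_n = τ₀ + n/σ² and mean μ_n = (τ₀μ₀ + (n/σ²)x̄)/τ_n.
Here τ₀ = 1/70.7 = 0.014144 and τ_data = 11/13.0 = 0.846154, so τ_n = 0.860298.
Rearranging for μ₀: μ₀ = (μ_n·τ_n − τ_data·x̄)/τ₀ = (-18.6375·0.860298 − 0.846154·-18.7) / 0.014144 = -0.210724/0.014144 ≈ -14.9.

μ₀ = -14.9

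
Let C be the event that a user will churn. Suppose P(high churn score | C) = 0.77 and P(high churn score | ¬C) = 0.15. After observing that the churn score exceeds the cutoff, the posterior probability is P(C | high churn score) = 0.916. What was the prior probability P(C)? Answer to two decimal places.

P(C) = 0.68

In odds form, posterior odds = prior odds × likelihood ratio, so prior odds = posterior odds ÷ LR.
Posterior odds = 0.916/(1−0.916) = 10.9048. LR = 0.77/0.15 = 5.1333.
Prior odds = 10.9048/5.1333 = 2.1243, so P(C) = 2.1243/(1+2.1243) ≈ 0.68.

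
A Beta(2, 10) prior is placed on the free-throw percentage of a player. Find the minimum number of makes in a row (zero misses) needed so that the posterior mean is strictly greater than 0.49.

After k makes and 0 misses the posterior is Beta(2+k, 10), with mean (2+k)/(2+10+k).
Set (2+k)/(12+k) > 0.49 and solve: k > (0.49·12 − 2)/(1 − 0.49) = 7.608.
The smallest integer exceeding 7.608 is 8.

k = 8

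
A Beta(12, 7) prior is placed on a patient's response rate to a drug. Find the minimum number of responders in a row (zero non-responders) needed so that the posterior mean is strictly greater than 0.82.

k = 20

After k responders and 0 non-responders the posterior is Beta(12+k, 7), with mean (12+k)/(12+7+k).
Set (12+k)/(19+k) > 0.82 and solve: k > (0.82·19 − 12)/(1 − 0.82) = 19.889.
The smallest integer exceeding 19.889 is 20, and checking k=20: (32)/(39) = 0.8205 > 0.82.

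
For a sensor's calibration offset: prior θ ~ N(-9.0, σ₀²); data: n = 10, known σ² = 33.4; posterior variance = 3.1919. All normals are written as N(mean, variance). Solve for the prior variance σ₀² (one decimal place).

σ₀² = 72.0

For the Normal–Normal model with known σ², precisions add: τ_n = τ₀ + n/σ².
So 1/σ₀² = 1/3.1919 − 10/33.4 = 0.313293 − 0.299401 = 0.013892.
Hence σ₀² = 1/0.013892 ≈ 72.0.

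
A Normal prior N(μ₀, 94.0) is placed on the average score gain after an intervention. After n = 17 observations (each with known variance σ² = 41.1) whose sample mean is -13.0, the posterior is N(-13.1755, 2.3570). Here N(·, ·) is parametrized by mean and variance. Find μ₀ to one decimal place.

The posterior mean is a precision-weighted average: μ_n = (τ₀μ₀ + τ_data·x̄)/(τ₀+τ_data), with τ₀=1/σ₀² and τ_data=n/σ².
Here τ₀ = 1/94.0 = 0.010638 and τ_data = 17/41.1 = 0.413625, so τ_n = 0.424263.
Rearranging for μ₀: μ₀ = (μ_n·τ_n − τ_data·x̄)/τ₀ = (-13.1755·0.424263 − 0.413625·-13.0) / 0.010638 = -0.212752/0.010638 ≈ -20.0.

μ₀ = -20.0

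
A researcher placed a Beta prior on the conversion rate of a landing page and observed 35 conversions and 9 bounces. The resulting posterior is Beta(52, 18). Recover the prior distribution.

Beta(17, 9)

A Beta(a, b) prior with s successes and f failures in binomial data gives a Beta(a+s, b+f) posterior.
Subtract the data counts: 52−35=17, 18−9=9.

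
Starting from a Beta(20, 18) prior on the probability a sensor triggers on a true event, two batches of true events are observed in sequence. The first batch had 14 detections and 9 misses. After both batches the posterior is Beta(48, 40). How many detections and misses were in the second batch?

14 detections and 13 misses

Sequential conjugate updates are equivalent to a single update on the pooled data, so total successes = posterior α − prior α and total failures = posterior β − prior β.
Total across both batches: 48−20=28 detections, 40−18=22 misses.
Subtract the first batch: 28−14=14 detections and 22−9=13 misses.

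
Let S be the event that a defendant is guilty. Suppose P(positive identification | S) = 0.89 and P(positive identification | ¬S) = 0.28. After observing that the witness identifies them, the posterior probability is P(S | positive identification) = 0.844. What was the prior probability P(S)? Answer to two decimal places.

Bayes' rule in odds form gives O(S|E) = O(S)·[P(E|S)/P(E|¬S)], hence O(S) = O(S|E)/LR.
Posterior odds = 0.844/(1−0.844) = 5.4103. LR = 0.89/0.28 = 3.1786.
Prior odds = 5.4103/3.1786 = 1.7021, so P(S) = 1.7021/(1+1.7021) ≈ 0.63.

P(S) = 0.63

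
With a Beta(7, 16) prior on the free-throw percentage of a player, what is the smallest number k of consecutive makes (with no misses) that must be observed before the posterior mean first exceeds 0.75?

After k makes and 0 misses the posterior is Beta(7+k, 16), with mean (7+k)/(7+16+k).
Set (7+k)/(23+k) > 0.75 and solve: k > (0.75·23 − 7)/(1 − 0.75) = 41.000.
The smallest integer exceeding 41.000 is 42, and checking k=42: (49)/(65) = 0.7538 > 0.75.

k = 42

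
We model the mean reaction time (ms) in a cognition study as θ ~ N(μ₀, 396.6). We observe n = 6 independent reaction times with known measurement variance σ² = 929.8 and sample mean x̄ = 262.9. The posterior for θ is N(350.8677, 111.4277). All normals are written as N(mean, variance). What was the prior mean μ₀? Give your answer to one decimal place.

The posterior mean is a precision-weighted average: μ_n = (τ₀μ₀ + τ_data·x̄)/(τ₀+τ_data), with τ₀=1/σ₀² and τ_data=n/σ².
Here τ₀ = 1/396.6 = 0.002521 and τ_data = 6/929.8 = 0.006453, so τ_n = 0.008974.
Rearranging for μ₀: μ₀ = (μ_n·τ_n − τ_data·x̄)/τ₀ = (350.8677·0.008974 − 0.006453·262.9) / 0.002521 = 1.452193/0.002521 ≈ 576.0.

μ₀ = 576.0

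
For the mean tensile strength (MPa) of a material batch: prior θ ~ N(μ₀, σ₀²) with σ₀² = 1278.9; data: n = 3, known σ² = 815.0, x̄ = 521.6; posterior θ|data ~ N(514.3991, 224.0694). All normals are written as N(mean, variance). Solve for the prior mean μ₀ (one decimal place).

μ₀ = 480.5

The posterior mean is a precision-weighted average: μ_n = (τ₀μ₀ + τ_data·x̄)/(τ₀+τ_data), with τ₀=1/σ₀² and τ_data=n/σ².
Here τ₀ = 1/1278.9 = 0.000782 and τ_data = 3/815.0 = 0.003681, so τ_n = 0.004463.
Rearranging for μ₀: μ₀ = (μ_n·τ_n − τ_data·x̄)/τ₀ = (514.3991·0.004463 − 0.003681·521.6) / 0.000782 = 0.375754/0.000782 ≈ 480.5.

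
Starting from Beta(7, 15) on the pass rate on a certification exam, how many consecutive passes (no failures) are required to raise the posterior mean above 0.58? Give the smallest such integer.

After k passes and 0 failures the posterior is Beta(7+k, 15), with mean (7+k)/(7+15+k).
Set (7+k)/(22+k) > 0.58 and solve: k > (0.58·22 − 7)/(1 − 0.58) = 13.714.
The smallest integer exceeding 13.714 is 14.

k = 14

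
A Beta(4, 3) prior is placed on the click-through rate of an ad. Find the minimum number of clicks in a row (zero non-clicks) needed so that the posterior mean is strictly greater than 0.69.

After k clicks and 0 non-clicks the posterior is Beta(4+k, 3), with mean (4+k)/(4+3+k).
Set (4+k)/(7+k) > 0.69 and solve: k > (0.69·7 − 4)/(1 − 0.69) = 2.677.
The smallest integer exceeding 2.677 is 3, and checking k=3: (7)/(10) = 0.7000 > 0.69.

k = 3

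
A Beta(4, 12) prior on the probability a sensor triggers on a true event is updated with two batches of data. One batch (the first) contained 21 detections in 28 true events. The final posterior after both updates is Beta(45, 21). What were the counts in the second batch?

20 detections and 2 misses

Sequential conjugate updates are equivalent to a single update on the pooled data, so total successes = posterior α − prior α and total failures = posterior β − prior β.
Total across both batches: 45−4=41 detections, 21−12=9 misses.
Subtract the first batch: 41−21=20 detections and 9−7=2 misses.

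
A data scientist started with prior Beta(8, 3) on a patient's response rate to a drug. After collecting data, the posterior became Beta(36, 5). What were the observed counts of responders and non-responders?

Under Beta–binomial conjugacy the posterior parameters are (α+s, β+f).
So s = 36 − 8 = 28 and f = 5 − 3 = 2.

28 responders and 2 non-responders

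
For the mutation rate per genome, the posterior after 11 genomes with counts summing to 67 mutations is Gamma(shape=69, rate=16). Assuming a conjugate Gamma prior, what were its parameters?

Gamma–Poisson conjugacy: posterior shape = α + Σxᵢ, posterior rate = β + n.
So α = 69 − 67 = 2 and β = 16 − 11 = 5.

Gamma(shape=2, rate=5)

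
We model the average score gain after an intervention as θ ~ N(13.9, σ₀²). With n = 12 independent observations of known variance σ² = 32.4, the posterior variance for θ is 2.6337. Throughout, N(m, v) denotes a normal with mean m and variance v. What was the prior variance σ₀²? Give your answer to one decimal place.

Posterior precision equals prior precision plus data precision: 1/σ_n² = 1/σ₀² + n/σ².
So 1/σ₀² = 1/2.6337 − 12/32.4 = 0.379694 − 0.370370 = 0.009324.
Hence σ₀² = 1/0.009324 ≈ 107.3.

σ₀² = 107.3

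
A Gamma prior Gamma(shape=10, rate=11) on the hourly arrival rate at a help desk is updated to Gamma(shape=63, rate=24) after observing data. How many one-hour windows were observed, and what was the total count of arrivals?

A Gamma(α, β) prior (rate parametrization) on a Poisson rate with n observations summing to S gives posterior Gamma(α+S, β+n).
Matching: Σxᵢ = 63 − 10 = 53 and n = 24 − 11 = 13.

n = 13 one-hour windows with total 53 arrivals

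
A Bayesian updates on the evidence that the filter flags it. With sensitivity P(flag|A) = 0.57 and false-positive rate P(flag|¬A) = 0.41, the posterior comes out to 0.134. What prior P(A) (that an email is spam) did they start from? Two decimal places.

P(A) = 0.10

In odds form, posterior odds = prior odds × likelihood ratio, so prior odds = posterior odds ÷ LR.
Posterior odds = 0.134/(1−0.134) = 0.1547. LR = 0.57/0.41 = 1.3902.
Prior odds = 0.1547/1.3902 = 0.1113, so P(A) = 0.1113/(1+0.1113) ≈ 0.10.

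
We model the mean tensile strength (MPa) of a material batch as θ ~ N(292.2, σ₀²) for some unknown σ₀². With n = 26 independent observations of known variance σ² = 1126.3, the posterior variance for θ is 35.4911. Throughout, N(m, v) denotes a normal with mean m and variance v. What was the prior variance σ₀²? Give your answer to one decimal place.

σ₀² = 196.4

Posterior precision equals prior precision plus data precision: 1/σ_n² = 1/σ₀² + n/σ².
So 1/σ₀² = 1/35.4911 − 26/1126.3 = 0.028176 − 0.023084 = 0.005092.
Hence σ₀² = 1/0.005092 ≈ 196.4.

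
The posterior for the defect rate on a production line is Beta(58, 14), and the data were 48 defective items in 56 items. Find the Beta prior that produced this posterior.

Beta is conjugate to the binomial likelihood: posterior = Beta(α+s, β+f).
So α = 58 − 48 = 10 and β = 14 − 8 = 6.

Beta(10, 6)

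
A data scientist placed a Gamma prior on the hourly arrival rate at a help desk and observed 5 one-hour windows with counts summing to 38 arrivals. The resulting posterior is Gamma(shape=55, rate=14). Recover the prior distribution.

Gamma–Poisson conjugacy: posterior shape = α + Σxᵢ, posterior rate = β + n.
So α = 55 − 38 = 17 and β = 14 − 5 = 9.

Gamma(shape=17, rate=9)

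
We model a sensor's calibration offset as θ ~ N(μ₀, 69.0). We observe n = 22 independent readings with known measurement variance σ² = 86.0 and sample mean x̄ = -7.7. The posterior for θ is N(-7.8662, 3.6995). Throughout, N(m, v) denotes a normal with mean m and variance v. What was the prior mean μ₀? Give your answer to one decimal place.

With known observation variance, the Normal–Normal posterior has precision τ_n = τ₀ + n/σ² and mean μ_n = (τ₀μ₀ + (n/σ²)x̄)/τ_n.
Here τ₀ = 1/69.0 = 0.014493 and τ_data = 22/86.0 = 0.255814, so τ_n = 0.270307.
Rearranging for μ₀: μ₀ = (μ_n·τ_n − τ_data·x̄)/τ₀ = (-7.8662·0.270307 − 0.255814·-7.7) / 0.014493 = -0.156521/0.014493 ≈ -10.8.

μ₀ = -10.8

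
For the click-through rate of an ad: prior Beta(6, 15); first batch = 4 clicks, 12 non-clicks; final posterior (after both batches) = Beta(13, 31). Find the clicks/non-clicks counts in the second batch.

Because Beta–binomial updating is additive in the counts, the combined data contributed (α_post−α_prior, β_post−β_prior) successes and failures.
Total across both batches: 13−6=7 clicks, 31−15=16 non-clicks.
Subtract the first batch: 7−4=3 clicks and 16−12=4 non-clicks.

3 clicks and 4 non-clicks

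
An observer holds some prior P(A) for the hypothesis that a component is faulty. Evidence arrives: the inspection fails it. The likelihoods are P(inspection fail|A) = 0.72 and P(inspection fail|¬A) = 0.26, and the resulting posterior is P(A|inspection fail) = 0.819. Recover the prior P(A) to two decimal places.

P(A) = 0.62

In odds form, posterior odds = prior odds × likelihood ratio, so prior odds = posterior odds ÷ LR.
Posterior odds = 0.819/(1−0.819) = 4.5249. LR = 0.72/0.26 = 2.7692.
Prior odds = 4.5249/2.7692 = 1.6340, so P(A) = 1.6340/(1+1.6340) ≈ 0.62.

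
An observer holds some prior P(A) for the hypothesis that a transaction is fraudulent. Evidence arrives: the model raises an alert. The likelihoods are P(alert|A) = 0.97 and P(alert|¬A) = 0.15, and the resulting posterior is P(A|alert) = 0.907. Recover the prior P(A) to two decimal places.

P(A) = 0.60

In odds form, posterior odds = prior odds × likelihood ratio, so prior odds = posterior odds ÷ LR.
Posterior odds = 0.907/(1−0.907) = 9.7527. LR = 0.97/0.15 = 6.4667.
Prior odds = 9.7527/6.4667 = 1.5081, so P(A) = 1.5081/(1+1.5081) ≈ 0.60.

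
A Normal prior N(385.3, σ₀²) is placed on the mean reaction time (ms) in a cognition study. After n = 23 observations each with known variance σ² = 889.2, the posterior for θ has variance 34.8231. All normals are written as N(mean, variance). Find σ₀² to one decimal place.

σ₀² = 350.8

For the Normal–Normal model with known σ², precisions add: τ_n = τ₀ + n/σ².
So 1/σ₀² = 1/34.8231 − 23/889.2 = 0.028717 − 0.025866 = 0.002851.
Hence σ₀² = 1/0.002851 ≈ 350.8.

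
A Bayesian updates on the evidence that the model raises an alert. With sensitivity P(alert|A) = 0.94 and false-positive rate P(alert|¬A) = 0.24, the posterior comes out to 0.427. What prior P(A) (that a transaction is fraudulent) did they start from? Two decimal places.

Bayes' rule in odds form gives O(A|E) = O(A)·[P(E|A)/P(E|¬A)], hence O(A) = O(A|E)/LR.
Posterior odds = 0.427/(1−0.427) = 0.7452. LR = 0.94/0.24 = 3.9167.
Prior odds = 0.7452/3.9167 = 0.1903, so P(A) = 0.1903/(1+0.1903) ≈ 0.16.

P(A) = 0.16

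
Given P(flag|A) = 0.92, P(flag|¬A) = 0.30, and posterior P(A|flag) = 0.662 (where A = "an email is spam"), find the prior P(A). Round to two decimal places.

P(A) = 0.39

In odds form, posterior odds = prior odds × likelihood ratio, so prior odds = posterior odds ÷ LR.
Posterior odds = 0.662/(1−0.662) = 1.9586. LR = 0.92/0.30 = 3.0667.
Prior odds = 1.9586/3.0667 = 0.6387, so P(A) = 0.6387/(1+0.6387) ≈ 0.39.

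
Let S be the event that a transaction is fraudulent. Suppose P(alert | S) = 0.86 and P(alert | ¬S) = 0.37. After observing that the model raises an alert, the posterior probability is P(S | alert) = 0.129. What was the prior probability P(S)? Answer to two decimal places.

Bayes' rule in odds form gives O(S|E) = O(S)·[P(E|S)/P(E|¬S)], hence O(S) = O(S|E)/LR.
Posterior odds = 0.129/(1−0.129) = 0.1481. LR = 0.86/0.37 = 2.3243.
Prior odds = 0.1481/2.3243 = 0.0637, so P(S) = 0.0637/(1+0.0637) ≈ 0.06.

P(S) = 0.06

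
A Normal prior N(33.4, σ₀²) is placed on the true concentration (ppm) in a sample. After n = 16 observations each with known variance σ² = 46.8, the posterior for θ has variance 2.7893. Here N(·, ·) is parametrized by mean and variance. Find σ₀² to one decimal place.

σ₀² = 60.1

For the Normal–Normal model with known σ², precisions add: τ_n = τ₀ + n/σ².
So 1/σ₀² = 1/2.7893 − 16/46.8 = 0.358513 − 0.341880 = 0.016633.
Hence σ₀² = 1/0.016633 ≈ 60.1.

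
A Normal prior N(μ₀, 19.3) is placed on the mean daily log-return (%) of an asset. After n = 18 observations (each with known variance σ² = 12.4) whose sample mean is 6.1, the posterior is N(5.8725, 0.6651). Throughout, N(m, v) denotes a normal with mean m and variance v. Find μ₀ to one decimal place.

μ₀ = -0.5

The posterior mean is a precision-weighted average: μ_n = (τ₀μ₀ + τ_data·x̄)/(τ₀+τ_data), with τ₀=1/σ₀² and τ_data=n/σ².
Here τ₀ = 1/19.3 = 0.051813 and τ_data = 18/12.4 = 1.451613, so τ_n = 1.503426.
Rearranging for μ₀: μ₀ = (μ_n·τ_n − τ_data·x̄)/τ₀ = (5.8725·1.503426 − 1.451613·6.1) / 0.051813 = -0.025970/0.051813 ≈ -0.5.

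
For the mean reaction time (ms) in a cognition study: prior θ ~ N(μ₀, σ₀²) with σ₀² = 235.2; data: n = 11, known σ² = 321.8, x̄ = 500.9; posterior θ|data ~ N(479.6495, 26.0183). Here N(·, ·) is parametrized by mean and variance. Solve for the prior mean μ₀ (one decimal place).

μ₀ = 308.8

With known observation variance, the Normal–Normal posterior has precision τ_n = τ₀ + n/σ² and mean μ_n = (τ₀μ₀ + (n/σ²)x̄)/τ_n.
Here τ₀ = 1/235.2 = 0.004252 and τ_data = 11/321.8 = 0.034183, so τ_n = 0.038435.
Rearranging for μ₀: μ₀ = (μ_n·τ_n − τ_data·x̄)/τ₀ = (479.6495·0.038435 − 0.034183·500.9) / 0.004252 = 1.313064/0.004252 ≈ 308.8.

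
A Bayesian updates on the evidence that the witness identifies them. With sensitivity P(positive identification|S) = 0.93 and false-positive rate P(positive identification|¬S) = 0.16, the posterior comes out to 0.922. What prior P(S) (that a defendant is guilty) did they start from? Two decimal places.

Bayes' rule in odds form gives O(S|E) = O(S)·[P(E|S)/P(E|¬S)], hence O(S) = O(S|E)/LR.
Posterior odds = 0.922/(1−0.922) = 11.8205. LR = 0.93/0.16 = 5.8125.
Prior odds = 11.8205/5.8125 = 2.0336, so P(S) = 2.0336/(1+2.0336) ≈ 0.67.

P(S) = 0.67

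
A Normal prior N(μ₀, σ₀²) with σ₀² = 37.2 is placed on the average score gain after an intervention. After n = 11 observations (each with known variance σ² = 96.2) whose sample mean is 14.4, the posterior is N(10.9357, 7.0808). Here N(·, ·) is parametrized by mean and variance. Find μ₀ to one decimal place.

With known observation variance, the Normal–Normal posterior has precision τ_n = τ₀ + n/σ² and mean μ_n = (τ₀μ₀ + (n/σ²)x̄)/τ_n.
Here τ₀ = 1/37.2 = 0.026882 and τ_data = 11/96.2 = 0.114345, so τ_n = 0.141227.
Rearranging for μ₀: μ₀ = (μ_n·τ_n − τ_data·x̄)/τ₀ = (10.9357·0.141227 − 0.114345·14.4) / 0.026882 = -0.102152/0.026882 ≈ -3.8.

μ₀ = -3.8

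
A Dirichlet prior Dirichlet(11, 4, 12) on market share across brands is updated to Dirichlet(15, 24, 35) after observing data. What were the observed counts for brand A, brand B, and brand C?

counts (4, 20, 23)

For a Dirichlet(α) prior with multinomial counts c, the posterior is Dirichlet(α + c) componentwise.
Counts are posterior − prior componentwise: 15−11=4, 24−4=20, 35−12=23.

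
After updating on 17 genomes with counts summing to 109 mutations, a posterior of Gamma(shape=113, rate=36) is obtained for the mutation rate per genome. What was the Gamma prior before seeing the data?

Gamma(shape=4, rate=19)

Gamma–Poisson conjugacy: posterior shape = α + Σxᵢ, posterior rate = β + n.
So α = 113 − 109 = 4 and β = 36 − 17 = 19.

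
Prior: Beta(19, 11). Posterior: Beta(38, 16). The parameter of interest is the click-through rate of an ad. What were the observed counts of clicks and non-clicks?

A Beta(α, β) prior with s successes and f failures in binomial data gives a Beta(α+s, β+f) posterior.
So s = 38 − 19 = 19 and f = 16 − 11 = 5.

19 clicks and 5 non-clicks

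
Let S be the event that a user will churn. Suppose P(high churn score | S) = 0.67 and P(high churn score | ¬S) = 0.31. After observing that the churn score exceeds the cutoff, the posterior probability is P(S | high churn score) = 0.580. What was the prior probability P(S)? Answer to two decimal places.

In odds form, posterior odds = prior odds × likelihood ratio, so prior odds = posterior odds ÷ LR.
Posterior odds = 0.580/(1−0.580) = 1.3810. LR = 0.67/0.31 = 2.1613.
Prior odds = 1.3810/2.1613 = 0.6390, so P(S) = 0.6390/(1+0.6390) ≈ 0.39.

P(S) = 0.39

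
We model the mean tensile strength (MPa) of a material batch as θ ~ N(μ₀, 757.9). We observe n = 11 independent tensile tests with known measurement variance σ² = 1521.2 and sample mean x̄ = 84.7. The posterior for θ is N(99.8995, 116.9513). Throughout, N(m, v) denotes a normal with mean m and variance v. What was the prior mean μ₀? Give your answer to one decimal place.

μ₀ = 183.2

With known observation variance, the Normal–Normal posterior has precision τ_n = τ₀ + n/σ² and mean μ_n = (τ₀μ₀ + (n/σ²)x̄)/τ_n.
Here τ₀ = 1/757.9 = 0.001319 and τ_data = 11/1521.2 = 0.007231, so τ_n = 0.008550.
Rearranging for μ₀: μ₀ = (μ_n·τ_n − τ_data·x̄)/τ₀ = (99.8995·0.008550 − 0.007231·84.7) / 0.001319 = 0.241675/0.001319 ≈ 183.2.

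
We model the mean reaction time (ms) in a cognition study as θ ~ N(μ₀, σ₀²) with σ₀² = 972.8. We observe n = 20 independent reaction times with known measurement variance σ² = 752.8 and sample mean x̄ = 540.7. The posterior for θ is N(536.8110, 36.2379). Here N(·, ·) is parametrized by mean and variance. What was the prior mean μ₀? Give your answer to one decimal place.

The posterior mean is a precision-weighted average: μ_n = (τ₀μ₀ + τ_data·x̄)/(τ₀+τ_data), with τ₀=1/σ₀² and τ_data=n/σ².
Here τ₀ = 1/972.8 = 0.001028 and τ_data = 20/752.8 = 0.026567, so τ_n = 0.027595.
Rearranging for μ₀: μ₀ = (μ_n·τ_n − τ_data·x̄)/τ₀ = (536.8110·0.027595 − 0.026567·540.7) / 0.001028 = 0.448523/0.001028 ≈ 436.3.

μ₀ = 436.3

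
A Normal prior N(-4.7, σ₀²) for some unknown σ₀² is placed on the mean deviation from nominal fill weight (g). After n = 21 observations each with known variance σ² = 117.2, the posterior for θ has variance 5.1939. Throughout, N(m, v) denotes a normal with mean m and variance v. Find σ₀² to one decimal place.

Posterior precision equals prior precision plus data precision: 1/σ_n² = 1/σ₀² + n/σ².
So 1/σ₀² = 1/5.1939 − 21/117.2 = 0.192534 − 0.179181 = 0.013353.
Hence σ₀² = 1/0.013353 ≈ 74.9.

σ₀² = 74.9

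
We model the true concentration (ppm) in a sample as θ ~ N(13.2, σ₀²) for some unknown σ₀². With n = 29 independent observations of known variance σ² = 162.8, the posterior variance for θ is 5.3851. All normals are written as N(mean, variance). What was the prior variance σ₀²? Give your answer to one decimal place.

σ₀² = 132.2

Posterior precision equals prior precision plus data precision: 1/σ_n² = 1/σ₀² + n/σ².
So 1/σ₀² = 1/5.3851 − 29/162.8 = 0.185698 − 0.178133 = 0.007565.
Hence σ₀² = 1/0.007565 ≈ 132.2.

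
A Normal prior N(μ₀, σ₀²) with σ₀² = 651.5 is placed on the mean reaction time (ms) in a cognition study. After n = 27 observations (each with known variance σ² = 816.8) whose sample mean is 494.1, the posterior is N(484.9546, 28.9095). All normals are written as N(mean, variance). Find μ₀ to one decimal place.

With known observation variance, the Normal–Normal posterior has precision τ_n = τ₀ + n/σ² and mean μ_n = (τ₀μ₀ + (n/σ²)x̄)/τ_n.
Here τ₀ = 1/651.5 = 0.001535 and τ_data = 27/816.8 = 0.033056, so τ_n = 0.034591.
Rearranging for μ₀: μ₀ = (μ_n·τ_n − τ_data·x̄)/τ₀ = (484.9546·0.034591 − 0.033056·494.1) / 0.001535 = 0.442095/0.001535 ≈ 288.0.

μ₀ = 288.0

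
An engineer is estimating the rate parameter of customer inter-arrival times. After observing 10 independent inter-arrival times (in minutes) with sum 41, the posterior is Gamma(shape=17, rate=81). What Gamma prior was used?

Gamma(shape=7, rate=40)

For an exponential likelihood with a Gamma(α, β) prior on the rate, n observations with total T give posterior Gamma(α+n, β+T).
So α = 17 − 10 = 7 and β = 81 − 41 = 40.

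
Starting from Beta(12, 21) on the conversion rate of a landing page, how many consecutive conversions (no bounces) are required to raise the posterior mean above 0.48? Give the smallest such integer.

After k conversions and 0 bounces the posterior is Beta(12+k, 21), with mean (12+k)/(12+21+k).
Set (12+k)/(33+k) > 0.48 and solve: k > (0.48·33 − 12)/(1 − 0.48) = 7.385.
The smallest integer exceeding 7.385 is 8.

k = 8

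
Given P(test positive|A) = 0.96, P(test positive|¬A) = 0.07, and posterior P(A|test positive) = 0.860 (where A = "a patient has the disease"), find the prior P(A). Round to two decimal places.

In odds form, posterior odds = prior odds × likelihood ratio, so prior odds = posterior odds ÷ LR.
Posterior odds = 0.860/(1−0.860) = 6.1429. LR = 0.96/0.07 = 13.7143.
Prior odds = 6.1429/13.7143 = 0.4479, so P(A) = 0.4479/(1+0.4479) ≈ 0.31.

P(A) = 0.31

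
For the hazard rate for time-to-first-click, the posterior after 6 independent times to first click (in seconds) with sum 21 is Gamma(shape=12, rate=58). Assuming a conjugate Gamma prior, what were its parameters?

Gamma–exponential conjugacy: posterior shape = α + n, posterior rate = β + Σtᵢ.
So α = 12 − 6 = 6 and β = 58 − 21 = 37.

Gamma(shape=6, rate=37)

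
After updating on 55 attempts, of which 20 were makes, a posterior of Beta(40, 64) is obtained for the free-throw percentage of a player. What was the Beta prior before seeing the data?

Beta(20, 29)

A Beta(α, β) prior with s successes and f failures in binomial data gives a Beta(α+s, β+f) posterior.
So α = 40 − 20 = 20 and β = 64 − 35 = 29.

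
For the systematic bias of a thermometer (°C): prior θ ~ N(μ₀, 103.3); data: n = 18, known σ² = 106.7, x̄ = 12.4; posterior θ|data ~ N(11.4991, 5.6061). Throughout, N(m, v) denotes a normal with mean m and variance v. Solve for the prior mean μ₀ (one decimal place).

μ₀ = -4.2

The posterior mean is a precision-weighted average: μ_n = (τ₀μ₀ + τ_data·x̄)/(τ₀+τ_data), with τ₀=1/σ₀² and τ_data=n/σ².
Here τ₀ = 1/103.3 = 0.009681 and τ_data = 18/106.7 = 0.168697, so τ_n = 0.178378.
Rearranging for μ₀: μ₀ = (μ_n·τ_n − τ_data·x̄)/τ₀ = (11.4991·0.178378 − 0.168697·12.4) / 0.009681 = -0.040656/0.009681 ≈ -4.2.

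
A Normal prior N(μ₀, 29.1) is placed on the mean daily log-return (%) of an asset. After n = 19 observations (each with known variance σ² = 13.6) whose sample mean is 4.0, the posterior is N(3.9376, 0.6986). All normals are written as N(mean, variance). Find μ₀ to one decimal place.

μ₀ = 1.4

The posterior mean is a precision-weighted average: μ_n = (τ₀μ₀ + τ_data·x̄)/(τ₀+τ_data), with τ₀=1/σ₀² and τ_data=n/σ².
Here τ₀ = 1/29.1 = 0.034364 and τ_data = 19/13.6 = 1.397059, so τ_n = 1.431423.
Rearranging for μ₀: μ₀ = (μ_n·τ_n − τ_data·x̄)/τ₀ = (3.9376·1.431423 − 1.397059·4.0) / 0.034364 = 0.048135/0.034364 ≈ 1.4.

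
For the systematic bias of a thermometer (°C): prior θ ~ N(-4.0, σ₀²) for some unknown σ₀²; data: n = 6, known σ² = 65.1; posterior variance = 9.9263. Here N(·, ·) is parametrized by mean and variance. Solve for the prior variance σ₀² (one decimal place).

Posterior precision equals prior precision plus data precision: 1/σ_n² = 1/σ₀² + n/σ².
So 1/σ₀² = 1/9.9263 − 6/65.1 = 0.100742 − 0.092166 = 0.008576.
Hence σ₀² = 1/0.008576 ≈ 116.6.

σ₀² = 116.6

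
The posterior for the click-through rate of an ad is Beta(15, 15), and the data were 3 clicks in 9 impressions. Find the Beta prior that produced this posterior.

Under Beta–binomial conjugacy the posterior parameters are (α+s, β+f).
Subtract the data counts: 15−3=12, 15−6=9.

Beta(12, 9)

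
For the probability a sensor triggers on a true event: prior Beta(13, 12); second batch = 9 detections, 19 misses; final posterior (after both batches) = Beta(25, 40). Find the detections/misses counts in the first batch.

Because Beta–binomial updating is additive in the counts, the combined data contributed (α_post−α_prior, β_post−β_prior) successes and failures.
Total across both batches: 25−13=12 detections, 40−12=28 misses.
Subtract the second batch: 12−9=3 detections and 28−19=9 misses.

3 detections and 9 misses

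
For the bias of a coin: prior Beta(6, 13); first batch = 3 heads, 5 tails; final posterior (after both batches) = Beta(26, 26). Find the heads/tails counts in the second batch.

17 heads and 8 tails

Sequential conjugate updates are equivalent to a single update on the pooled data, so total successes = posterior α − prior α and total failures = posterior β − prior β.
Total across both batches: 26−6=20 heads, 26−13=13 tails.
Subtract the first batch: 20−3=17 heads and 13−5=8 tails.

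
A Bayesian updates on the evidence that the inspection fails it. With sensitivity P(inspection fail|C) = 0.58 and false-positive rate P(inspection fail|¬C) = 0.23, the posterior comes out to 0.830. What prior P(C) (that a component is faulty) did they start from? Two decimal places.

P(C) = 0.66

In odds form, posterior odds = prior odds × likelihood ratio, so prior odds = posterior odds ÷ LR.
Posterior odds = 0.830/(1−0.830) = 4.8824. LR = 0.58/0.23 = 2.5217.
Prior odds = 4.8824/2.5217 = 1.9362, so P(C) = 1.9362/(1+1.9362) ≈ 0.66.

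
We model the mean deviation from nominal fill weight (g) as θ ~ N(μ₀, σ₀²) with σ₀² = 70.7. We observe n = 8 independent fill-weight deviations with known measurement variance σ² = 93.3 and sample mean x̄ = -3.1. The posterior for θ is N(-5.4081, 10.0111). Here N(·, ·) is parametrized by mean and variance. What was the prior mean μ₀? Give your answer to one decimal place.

With known observation variance, the Normal–Normal posterior has precision τ_n = τ₀ + n/σ² and mean μ_n = (τ₀μ₀ + (n/σ²)x̄)/τ_n.
Here τ₀ = 1/70.7 = 0.014144 and τ_data = 8/93.3 = 0.085745, so τ_n = 0.099889.
Rearranging for μ₀: μ₀ = (μ_n·τ_n − τ_data·x̄)/τ₀ = (-5.4081·0.099889 − 0.085745·-3.1) / 0.014144 = -0.274400/0.014144 ≈ -19.4.

μ₀ = -19.4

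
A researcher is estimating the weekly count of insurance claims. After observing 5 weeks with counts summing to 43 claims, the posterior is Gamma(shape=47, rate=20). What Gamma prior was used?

Gamma(shape=4, rate=15)

Gamma–Poisson conjugacy: posterior shape = α + Σxᵢ, posterior rate = β + n.
So α = 47 − 43 = 4 and β = 20 − 5 = 15.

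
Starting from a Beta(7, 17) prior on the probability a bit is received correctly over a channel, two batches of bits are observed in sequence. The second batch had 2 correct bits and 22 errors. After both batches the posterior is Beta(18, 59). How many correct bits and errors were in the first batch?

9 correct bits and 20 errors

Because Beta–binomial updating is additive in the counts, the combined data contributed (α_post−α_prior, β_post−β_prior) successes and failures.
Total across both batches: 18−7=11 correct bits, 59−17=42 errors.
Subtract the second batch: 11−2=9 correct bits and 42−22=20 errors.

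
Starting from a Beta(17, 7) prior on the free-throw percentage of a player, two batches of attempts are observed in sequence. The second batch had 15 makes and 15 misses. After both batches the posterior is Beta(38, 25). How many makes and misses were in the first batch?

6 makes and 3 misses

Because Beta–binomial updating is additive in the counts, the combined data contributed (α_post−α_prior, β_post−β_prior) successes and failures.
Total across both batches: 38−17=21 makes, 25−7=18 misses.
Subtract the second batch: 21−15=6 makes and 18−15=3 misses.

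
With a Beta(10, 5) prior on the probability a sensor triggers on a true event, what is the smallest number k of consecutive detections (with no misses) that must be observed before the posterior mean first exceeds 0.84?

k = 17

After k detections and 0 misses the posterior is Beta(10+k, 5), with mean (10+k)/(10+5+k).
Set (10+k)/(15+k) > 0.84 and solve: k > (0.84·15 − 10)/(1 − 0.84) = 16.250.
The smallest integer exceeding 16.250 is 17, and checking k=17: (27)/(32) = 0.8438 > 0.84.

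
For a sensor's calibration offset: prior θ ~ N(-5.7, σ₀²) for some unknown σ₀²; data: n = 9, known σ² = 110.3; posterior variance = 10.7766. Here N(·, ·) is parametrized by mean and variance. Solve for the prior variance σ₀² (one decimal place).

σ₀² = 89.3

For the Normal–Normal model with known σ², precisions add: τ_n = τ₀ + n/σ².
So 1/σ₀² = 1/10.7766 − 9/110.3 = 0.092794 − 0.081596 = 0.011198.
Hence σ₀² = 1/0.011198 ≈ 89.3.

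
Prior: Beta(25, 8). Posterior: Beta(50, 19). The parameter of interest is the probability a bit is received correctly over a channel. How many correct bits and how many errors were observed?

A Beta(α, β) prior with s successes and f failures in binomial data gives a Beta(α+s, β+f) posterior.
Match parameters: s=50−25=25, f=19−8=11.

25 correct bits and 11 errors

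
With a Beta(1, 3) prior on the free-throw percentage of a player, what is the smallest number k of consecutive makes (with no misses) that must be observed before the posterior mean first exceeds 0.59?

After k makes and 0 misses the posterior is Beta(1+k, 3), with mean (1+k)/(1+3+k).
Set (1+k)/(4+k) > 0.59 and solve: k > (0.59·4 − 1)/(1 − 0.59) = 3.317.
The smallest integer exceeding 3.317 is 4.

k = 4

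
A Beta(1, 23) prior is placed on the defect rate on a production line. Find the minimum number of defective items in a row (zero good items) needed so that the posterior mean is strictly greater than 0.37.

After k defective items and 0 good items the posterior is Beta(1+k, 23), with mean (1+k)/(1+23+k).
Set (1+k)/(24+k) > 0.37 and solve: k > (0.37·24 − 1)/(1 − 0.37) = 12.508.
The smallest integer exceeding 12.508 is 13.

k = 13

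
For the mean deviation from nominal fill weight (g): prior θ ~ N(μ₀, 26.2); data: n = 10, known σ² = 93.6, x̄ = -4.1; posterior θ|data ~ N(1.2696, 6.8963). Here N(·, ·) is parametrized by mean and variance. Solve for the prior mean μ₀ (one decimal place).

With known observation variance, the Normal–Normal posterior has precision τ_n = τ₀ + n/σ² and mean μ_n = (τ₀μ₀ + (n/σ²)x̄)/τ_n.
Here τ₀ = 1/26.2 = 0.038168 and τ_data = 10/93.6 = 0.106838, so τ_n = 0.145006.
Rearranging for μ₀: μ₀ = (μ_n·τ_n − τ_data·x̄)/τ₀ = (1.2696·0.145006 − 0.106838·-4.1) / 0.038168 = 0.622135/0.038168 ≈ 16.3.

μ₀ = 16.3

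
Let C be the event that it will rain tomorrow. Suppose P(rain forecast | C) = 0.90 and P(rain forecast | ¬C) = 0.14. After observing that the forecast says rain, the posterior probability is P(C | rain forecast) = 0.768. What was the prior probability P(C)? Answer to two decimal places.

P(C) = 0.34

In odds form, posterior odds = prior odds × likelihood ratio, so prior odds = posterior odds ÷ LR.
Posterior odds = 0.768/(1−0.768) = 3.3103. LR = 0.90/0.14 = 6.4286.
Prior odds = 3.3103/6.4286 = 0.5149, so P(C) = 0.5149/(1+0.5149) ≈ 0.34.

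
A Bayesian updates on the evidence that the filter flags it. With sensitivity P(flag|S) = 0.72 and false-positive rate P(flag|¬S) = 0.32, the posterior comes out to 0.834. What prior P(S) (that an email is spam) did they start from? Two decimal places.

In odds form, posterior odds = prior odds × likelihood ratio, so prior odds = posterior odds ÷ LR.
Posterior odds = 0.834/(1−0.834) = 5.0241. LR = 0.72/0.32 = 2.2500.
Prior odds = 5.0241/2.2500 = 2.2329, so P(S) = 2.2329/(1+2.2329) ≈ 0.69.

P(S) = 0.69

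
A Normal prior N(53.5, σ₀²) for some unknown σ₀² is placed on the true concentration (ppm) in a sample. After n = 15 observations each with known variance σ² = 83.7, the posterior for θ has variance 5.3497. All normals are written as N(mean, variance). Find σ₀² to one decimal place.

For the Normal–Normal model with known σ², precisions add: τ_n = τ₀ + n/σ².
So 1/σ₀² = 1/5.3497 − 15/83.7 = 0.186926 − 0.179211 = 0.007715.
Hence σ₀² = 1/0.007715 ≈ 129.6.

σ₀² = 129.6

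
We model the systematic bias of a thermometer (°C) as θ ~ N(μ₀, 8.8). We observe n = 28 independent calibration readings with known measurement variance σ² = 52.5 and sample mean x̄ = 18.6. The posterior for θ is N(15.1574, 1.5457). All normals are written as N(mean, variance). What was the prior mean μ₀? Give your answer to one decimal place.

μ₀ = -1.0

The posterior mean is a precision-weighted average: μ_n = (τ₀μ₀ + τ_data·x̄)/(τ₀+τ_data), with τ₀=1/σ₀² and τ_data=n/σ².
Here τ₀ = 1/8.8 = 0.113636 and τ_data = 28/52.5 = 0.533333, so τ_n = 0.646969.
Rearranging for μ₀: μ₀ = (μ_n·τ_n − τ_data·x̄)/τ₀ = (15.1574·0.646969 − 0.533333·18.6) / 0.113636 = -0.113626/0.113636 ≈ -1.0.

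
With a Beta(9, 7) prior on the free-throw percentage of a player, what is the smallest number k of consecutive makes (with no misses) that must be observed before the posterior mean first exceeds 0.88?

After k makes and 0 misses the posterior is Beta(9+k, 7), with mean (9+k)/(9+7+k).
Set (9+k)/(16+k) > 0.88 and solve: k > (0.88·16 − 9)/(1 − 0.88) = 42.333.
The smallest integer exceeding 42.333 is 43, and checking k=43: (52)/(59) = 0.8814 > 0.88.

k = 43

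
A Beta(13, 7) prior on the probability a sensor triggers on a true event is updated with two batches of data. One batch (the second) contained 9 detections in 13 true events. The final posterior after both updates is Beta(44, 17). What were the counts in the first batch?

22 detections and 6 misses

Because Beta–binomial updating is additive in the counts, the combined data contributed (α_post−α_prior, β_post−β_prior) successes and failures.
Total across both batches: 44−13=31 detections, 17−7=10 misses.
Subtract the second batch: 31−9=22 detections and 10−4=6 misses.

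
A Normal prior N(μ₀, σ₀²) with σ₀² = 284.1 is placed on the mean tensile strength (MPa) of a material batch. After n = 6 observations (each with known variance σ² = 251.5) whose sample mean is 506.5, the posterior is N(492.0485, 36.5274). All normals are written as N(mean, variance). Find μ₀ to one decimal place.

μ₀ = 394.1

The posterior mean is a precision-weighted average: μ_n = (τ₀μ₀ + τ_data·x̄)/(τ₀+τ_data), with τ₀=1/σ₀² and τ_data=n/σ².
Here τ₀ = 1/284.1 = 0.003520 and τ_data = 6/251.5 = 0.023857, so τ_n = 0.027377.
Rearranging for μ₀: μ₀ = (μ_n·τ_n − τ_data·x̄)/τ₀ = (492.0485·0.027377 − 0.023857·506.5) / 0.003520 = 1.387241/0.003520 ≈ 394.1.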